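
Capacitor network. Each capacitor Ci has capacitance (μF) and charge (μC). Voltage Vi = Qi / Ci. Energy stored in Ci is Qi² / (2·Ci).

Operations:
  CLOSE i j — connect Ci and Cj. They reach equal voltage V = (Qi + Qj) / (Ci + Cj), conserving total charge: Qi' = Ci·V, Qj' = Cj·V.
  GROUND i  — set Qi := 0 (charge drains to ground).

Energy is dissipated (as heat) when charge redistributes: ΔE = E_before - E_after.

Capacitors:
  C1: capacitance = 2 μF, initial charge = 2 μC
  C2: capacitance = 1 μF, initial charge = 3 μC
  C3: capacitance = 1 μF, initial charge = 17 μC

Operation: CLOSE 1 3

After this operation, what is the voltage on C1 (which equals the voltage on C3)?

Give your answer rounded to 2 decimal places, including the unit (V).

Answer: 6.33 V

Derivation:
Initial: C1(2μF, Q=2μC, V=1.00V), C2(1μF, Q=3μC, V=3.00V), C3(1μF, Q=17μC, V=17.00V)
Op 1: CLOSE 1-3: Q_total=19.00, C_total=3.00, V=6.33; Q1=12.67, Q3=6.33; dissipated=85.333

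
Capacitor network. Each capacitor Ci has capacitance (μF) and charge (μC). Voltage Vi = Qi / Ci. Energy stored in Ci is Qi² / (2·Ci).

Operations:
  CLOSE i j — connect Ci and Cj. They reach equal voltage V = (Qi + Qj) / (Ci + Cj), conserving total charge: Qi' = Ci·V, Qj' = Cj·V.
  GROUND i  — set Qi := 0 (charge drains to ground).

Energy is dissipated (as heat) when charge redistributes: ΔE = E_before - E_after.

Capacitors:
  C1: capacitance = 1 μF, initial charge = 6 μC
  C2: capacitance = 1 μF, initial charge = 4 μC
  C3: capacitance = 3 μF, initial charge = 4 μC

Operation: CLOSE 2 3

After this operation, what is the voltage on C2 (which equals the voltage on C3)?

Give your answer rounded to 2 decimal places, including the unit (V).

Answer: 2.00 V

Derivation:
Initial: C1(1μF, Q=6μC, V=6.00V), C2(1μF, Q=4μC, V=4.00V), C3(3μF, Q=4μC, V=1.33V)
Op 1: CLOSE 2-3: Q_total=8.00, C_total=4.00, V=2.00; Q2=2.00, Q3=6.00; dissipated=2.667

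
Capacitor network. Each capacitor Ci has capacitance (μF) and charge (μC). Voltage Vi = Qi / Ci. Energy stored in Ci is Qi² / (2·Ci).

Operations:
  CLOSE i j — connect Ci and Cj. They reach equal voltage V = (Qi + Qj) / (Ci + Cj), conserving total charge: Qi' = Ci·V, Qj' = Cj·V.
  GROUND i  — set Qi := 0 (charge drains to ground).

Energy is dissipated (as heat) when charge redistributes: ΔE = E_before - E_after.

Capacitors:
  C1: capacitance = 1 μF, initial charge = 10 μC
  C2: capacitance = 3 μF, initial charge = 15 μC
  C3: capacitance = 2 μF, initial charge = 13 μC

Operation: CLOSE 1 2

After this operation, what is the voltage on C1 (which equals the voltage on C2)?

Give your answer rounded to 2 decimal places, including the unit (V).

Answer: 6.25 V

Derivation:
Initial: C1(1μF, Q=10μC, V=10.00V), C2(3μF, Q=15μC, V=5.00V), C3(2μF, Q=13μC, V=6.50V)
Op 1: CLOSE 1-2: Q_total=25.00, C_total=4.00, V=6.25; Q1=6.25, Q2=18.75; dissipated=9.375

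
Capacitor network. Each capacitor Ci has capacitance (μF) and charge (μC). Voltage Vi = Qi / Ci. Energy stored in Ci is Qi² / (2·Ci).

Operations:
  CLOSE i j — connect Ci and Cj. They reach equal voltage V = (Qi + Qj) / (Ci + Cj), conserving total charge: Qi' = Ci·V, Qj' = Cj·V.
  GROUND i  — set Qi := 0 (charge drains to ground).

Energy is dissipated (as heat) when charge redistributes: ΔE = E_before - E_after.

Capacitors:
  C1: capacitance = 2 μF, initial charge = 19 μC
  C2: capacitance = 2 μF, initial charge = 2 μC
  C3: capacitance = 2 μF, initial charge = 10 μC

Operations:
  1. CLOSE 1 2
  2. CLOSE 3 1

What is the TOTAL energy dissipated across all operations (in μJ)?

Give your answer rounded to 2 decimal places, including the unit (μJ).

Answer: 36.16 μJ

Derivation:
Initial: C1(2μF, Q=19μC, V=9.50V), C2(2μF, Q=2μC, V=1.00V), C3(2μF, Q=10μC, V=5.00V)
Op 1: CLOSE 1-2: Q_total=21.00, C_total=4.00, V=5.25; Q1=10.50, Q2=10.50; dissipated=36.125
Op 2: CLOSE 3-1: Q_total=20.50, C_total=4.00, V=5.12; Q3=10.25, Q1=10.25; dissipated=0.031
Total dissipated: 36.156 μJ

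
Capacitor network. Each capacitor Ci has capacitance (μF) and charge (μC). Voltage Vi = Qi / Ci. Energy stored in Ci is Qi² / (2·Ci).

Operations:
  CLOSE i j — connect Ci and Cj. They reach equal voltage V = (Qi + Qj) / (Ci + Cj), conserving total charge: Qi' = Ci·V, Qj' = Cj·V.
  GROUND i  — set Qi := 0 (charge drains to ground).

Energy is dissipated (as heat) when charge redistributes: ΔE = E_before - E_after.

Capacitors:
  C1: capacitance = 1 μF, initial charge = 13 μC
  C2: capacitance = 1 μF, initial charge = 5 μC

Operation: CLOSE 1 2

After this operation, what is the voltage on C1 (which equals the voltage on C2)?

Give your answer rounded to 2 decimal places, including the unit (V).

Initial: C1(1μF, Q=13μC, V=13.00V), C2(1μF, Q=5μC, V=5.00V)
Op 1: CLOSE 1-2: Q_total=18.00, C_total=2.00, V=9.00; Q1=9.00, Q2=9.00; dissipated=16.000

Answer: 9.00 V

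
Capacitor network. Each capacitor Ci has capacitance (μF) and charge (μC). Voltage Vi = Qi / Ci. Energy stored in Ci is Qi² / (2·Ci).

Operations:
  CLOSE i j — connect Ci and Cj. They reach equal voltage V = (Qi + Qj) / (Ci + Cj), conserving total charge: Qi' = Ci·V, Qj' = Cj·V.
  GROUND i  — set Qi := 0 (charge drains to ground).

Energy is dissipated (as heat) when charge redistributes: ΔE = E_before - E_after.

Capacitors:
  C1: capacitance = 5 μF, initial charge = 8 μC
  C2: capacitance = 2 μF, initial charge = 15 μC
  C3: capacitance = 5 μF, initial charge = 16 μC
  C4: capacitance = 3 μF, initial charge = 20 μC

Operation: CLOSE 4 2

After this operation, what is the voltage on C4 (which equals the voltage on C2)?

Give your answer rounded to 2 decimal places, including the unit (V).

Initial: C1(5μF, Q=8μC, V=1.60V), C2(2μF, Q=15μC, V=7.50V), C3(5μF, Q=16μC, V=3.20V), C4(3μF, Q=20μC, V=6.67V)
Op 1: CLOSE 4-2: Q_total=35.00, C_total=5.00, V=7.00; Q4=21.00, Q2=14.00; dissipated=0.417

Answer: 7.00 V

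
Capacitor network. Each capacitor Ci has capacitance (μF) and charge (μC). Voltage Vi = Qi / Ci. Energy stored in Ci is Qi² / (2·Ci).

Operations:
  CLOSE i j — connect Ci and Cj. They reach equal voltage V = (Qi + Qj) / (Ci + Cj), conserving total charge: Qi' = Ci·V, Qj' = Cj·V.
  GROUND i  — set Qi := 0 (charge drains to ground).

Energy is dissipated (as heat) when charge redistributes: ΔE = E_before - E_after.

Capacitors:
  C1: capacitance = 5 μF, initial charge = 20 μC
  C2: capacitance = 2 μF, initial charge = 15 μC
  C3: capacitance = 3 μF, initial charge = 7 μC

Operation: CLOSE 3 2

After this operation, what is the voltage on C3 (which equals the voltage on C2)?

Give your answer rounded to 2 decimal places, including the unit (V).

Initial: C1(5μF, Q=20μC, V=4.00V), C2(2μF, Q=15μC, V=7.50V), C3(3μF, Q=7μC, V=2.33V)
Op 1: CLOSE 3-2: Q_total=22.00, C_total=5.00, V=4.40; Q3=13.20, Q2=8.80; dissipated=16.017

Answer: 4.40 V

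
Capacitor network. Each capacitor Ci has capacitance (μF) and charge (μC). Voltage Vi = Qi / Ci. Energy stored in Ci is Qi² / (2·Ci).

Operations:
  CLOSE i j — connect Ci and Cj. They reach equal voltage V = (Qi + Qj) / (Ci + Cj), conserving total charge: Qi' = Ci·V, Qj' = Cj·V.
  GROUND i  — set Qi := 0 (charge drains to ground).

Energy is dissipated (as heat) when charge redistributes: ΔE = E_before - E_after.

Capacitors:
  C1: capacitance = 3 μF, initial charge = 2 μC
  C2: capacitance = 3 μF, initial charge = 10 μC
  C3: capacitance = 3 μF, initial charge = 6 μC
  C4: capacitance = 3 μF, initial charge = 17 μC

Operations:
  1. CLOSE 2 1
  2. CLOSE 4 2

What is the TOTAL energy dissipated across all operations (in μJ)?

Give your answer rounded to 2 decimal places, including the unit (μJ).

Answer: 15.42 μJ

Derivation:
Initial: C1(3μF, Q=2μC, V=0.67V), C2(3μF, Q=10μC, V=3.33V), C3(3μF, Q=6μC, V=2.00V), C4(3μF, Q=17μC, V=5.67V)
Op 1: CLOSE 2-1: Q_total=12.00, C_total=6.00, V=2.00; Q2=6.00, Q1=6.00; dissipated=5.333
Op 2: CLOSE 4-2: Q_total=23.00, C_total=6.00, V=3.83; Q4=11.50, Q2=11.50; dissipated=10.083
Total dissipated: 15.417 μJ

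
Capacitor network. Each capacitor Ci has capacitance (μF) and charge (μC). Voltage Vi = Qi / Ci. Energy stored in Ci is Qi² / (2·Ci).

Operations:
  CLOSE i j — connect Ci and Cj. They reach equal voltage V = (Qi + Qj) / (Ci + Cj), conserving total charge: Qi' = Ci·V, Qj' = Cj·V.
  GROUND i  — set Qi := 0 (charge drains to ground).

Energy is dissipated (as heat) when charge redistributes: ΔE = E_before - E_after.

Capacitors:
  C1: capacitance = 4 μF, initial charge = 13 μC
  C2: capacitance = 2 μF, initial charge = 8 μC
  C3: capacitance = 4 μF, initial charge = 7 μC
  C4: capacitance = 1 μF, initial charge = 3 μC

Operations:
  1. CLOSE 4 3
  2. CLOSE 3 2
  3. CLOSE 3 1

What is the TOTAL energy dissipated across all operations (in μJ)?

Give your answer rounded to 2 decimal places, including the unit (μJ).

Initial: C1(4μF, Q=13μC, V=3.25V), C2(2μF, Q=8μC, V=4.00V), C3(4μF, Q=7μC, V=1.75V), C4(1μF, Q=3μC, V=3.00V)
Op 1: CLOSE 4-3: Q_total=10.00, C_total=5.00, V=2.00; Q4=2.00, Q3=8.00; dissipated=0.625
Op 2: CLOSE 3-2: Q_total=16.00, C_total=6.00, V=2.67; Q3=10.67, Q2=5.33; dissipated=2.667
Op 3: CLOSE 3-1: Q_total=23.67, C_total=8.00, V=2.96; Q3=11.83, Q1=11.83; dissipated=0.340
Total dissipated: 3.632 μJ

Answer: 3.63 μJ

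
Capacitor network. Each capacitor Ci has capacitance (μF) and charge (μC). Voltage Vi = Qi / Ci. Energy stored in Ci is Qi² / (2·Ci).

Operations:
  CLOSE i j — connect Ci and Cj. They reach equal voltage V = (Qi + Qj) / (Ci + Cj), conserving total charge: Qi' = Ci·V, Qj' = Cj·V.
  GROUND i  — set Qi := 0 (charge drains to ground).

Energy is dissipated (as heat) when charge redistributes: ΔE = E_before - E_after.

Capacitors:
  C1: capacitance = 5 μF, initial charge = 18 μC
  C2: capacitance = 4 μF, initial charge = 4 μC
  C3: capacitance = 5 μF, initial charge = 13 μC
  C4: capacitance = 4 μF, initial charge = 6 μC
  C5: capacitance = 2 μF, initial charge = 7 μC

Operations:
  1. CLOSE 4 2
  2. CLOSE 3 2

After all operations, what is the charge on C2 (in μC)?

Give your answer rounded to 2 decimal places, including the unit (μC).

Initial: C1(5μF, Q=18μC, V=3.60V), C2(4μF, Q=4μC, V=1.00V), C3(5μF, Q=13μC, V=2.60V), C4(4μF, Q=6μC, V=1.50V), C5(2μF, Q=7μC, V=3.50V)
Op 1: CLOSE 4-2: Q_total=10.00, C_total=8.00, V=1.25; Q4=5.00, Q2=5.00; dissipated=0.250
Op 2: CLOSE 3-2: Q_total=18.00, C_total=9.00, V=2.00; Q3=10.00, Q2=8.00; dissipated=2.025
Final charges: Q1=18.00, Q2=8.00, Q3=10.00, Q4=5.00, Q5=7.00

Answer: 8.00 μC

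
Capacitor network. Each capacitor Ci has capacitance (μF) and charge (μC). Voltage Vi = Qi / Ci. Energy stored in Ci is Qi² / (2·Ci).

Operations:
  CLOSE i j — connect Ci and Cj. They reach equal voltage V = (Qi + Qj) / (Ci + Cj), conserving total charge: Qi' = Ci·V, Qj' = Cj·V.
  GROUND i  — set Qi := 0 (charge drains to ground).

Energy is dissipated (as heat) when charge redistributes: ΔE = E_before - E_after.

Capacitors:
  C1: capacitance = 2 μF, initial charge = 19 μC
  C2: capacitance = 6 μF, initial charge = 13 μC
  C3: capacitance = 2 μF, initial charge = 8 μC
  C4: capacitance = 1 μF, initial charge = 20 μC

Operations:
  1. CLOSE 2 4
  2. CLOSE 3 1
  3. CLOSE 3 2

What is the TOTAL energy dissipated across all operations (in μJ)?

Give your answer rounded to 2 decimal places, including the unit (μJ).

Initial: C1(2μF, Q=19μC, V=9.50V), C2(6μF, Q=13μC, V=2.17V), C3(2μF, Q=8μC, V=4.00V), C4(1μF, Q=20μC, V=20.00V)
Op 1: CLOSE 2-4: Q_total=33.00, C_total=7.00, V=4.71; Q2=28.29, Q4=4.71; dissipated=136.298
Op 2: CLOSE 3-1: Q_total=27.00, C_total=4.00, V=6.75; Q3=13.50, Q1=13.50; dissipated=15.125
Op 3: CLOSE 3-2: Q_total=41.79, C_total=8.00, V=5.22; Q3=10.45, Q2=31.34; dissipated=3.108
Total dissipated: 154.531 μJ

Answer: 154.53 μJ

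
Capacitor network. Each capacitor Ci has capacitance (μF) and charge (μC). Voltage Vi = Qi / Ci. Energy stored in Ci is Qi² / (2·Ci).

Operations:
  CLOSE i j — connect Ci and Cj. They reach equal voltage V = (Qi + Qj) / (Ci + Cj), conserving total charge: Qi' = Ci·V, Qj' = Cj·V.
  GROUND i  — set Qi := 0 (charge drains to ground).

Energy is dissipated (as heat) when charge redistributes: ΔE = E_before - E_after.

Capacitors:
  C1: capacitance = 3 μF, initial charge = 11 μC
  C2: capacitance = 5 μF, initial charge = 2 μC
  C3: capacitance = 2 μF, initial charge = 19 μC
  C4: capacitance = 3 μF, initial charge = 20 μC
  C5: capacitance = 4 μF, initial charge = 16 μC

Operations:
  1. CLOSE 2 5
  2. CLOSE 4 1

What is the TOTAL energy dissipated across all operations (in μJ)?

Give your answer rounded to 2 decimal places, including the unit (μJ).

Answer: 21.15 μJ

Derivation:
Initial: C1(3μF, Q=11μC, V=3.67V), C2(5μF, Q=2μC, V=0.40V), C3(2μF, Q=19μC, V=9.50V), C4(3μF, Q=20μC, V=6.67V), C5(4μF, Q=16μC, V=4.00V)
Op 1: CLOSE 2-5: Q_total=18.00, C_total=9.00, V=2.00; Q2=10.00, Q5=8.00; dissipated=14.400
Op 2: CLOSE 4-1: Q_total=31.00, C_total=6.00, V=5.17; Q4=15.50, Q1=15.50; dissipated=6.750
Total dissipated: 21.150 μJ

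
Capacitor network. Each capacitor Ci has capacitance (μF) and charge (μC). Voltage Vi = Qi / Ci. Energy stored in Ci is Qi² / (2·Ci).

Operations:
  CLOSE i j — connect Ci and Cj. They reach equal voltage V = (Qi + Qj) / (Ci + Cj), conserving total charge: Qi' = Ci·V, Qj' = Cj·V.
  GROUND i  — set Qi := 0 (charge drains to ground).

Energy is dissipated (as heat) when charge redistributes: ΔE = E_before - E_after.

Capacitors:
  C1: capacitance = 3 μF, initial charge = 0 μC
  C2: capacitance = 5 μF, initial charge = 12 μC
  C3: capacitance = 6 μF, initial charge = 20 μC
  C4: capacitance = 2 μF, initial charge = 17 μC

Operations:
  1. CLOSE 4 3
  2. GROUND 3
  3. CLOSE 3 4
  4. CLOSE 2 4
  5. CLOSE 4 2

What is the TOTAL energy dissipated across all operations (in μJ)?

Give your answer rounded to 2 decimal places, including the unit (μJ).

Initial: C1(3μF, Q=0μC, V=0.00V), C2(5μF, Q=12μC, V=2.40V), C3(6μF, Q=20μC, V=3.33V), C4(2μF, Q=17μC, V=8.50V)
Op 1: CLOSE 4-3: Q_total=37.00, C_total=8.00, V=4.62; Q4=9.25, Q3=27.75; dissipated=20.021
Op 2: GROUND 3: Q3=0; energy lost=64.172
Op 3: CLOSE 3-4: Q_total=9.25, C_total=8.00, V=1.16; Q3=6.94, Q4=2.31; dissipated=16.043
Op 4: CLOSE 2-4: Q_total=14.31, C_total=7.00, V=2.04; Q2=10.22, Q4=4.09; dissipated=1.105
Op 5: CLOSE 4-2: Q_total=14.31, C_total=7.00, V=2.04; Q4=4.09, Q2=10.22; dissipated=0.000
Total dissipated: 101.341 μJ

Answer: 101.34 μJ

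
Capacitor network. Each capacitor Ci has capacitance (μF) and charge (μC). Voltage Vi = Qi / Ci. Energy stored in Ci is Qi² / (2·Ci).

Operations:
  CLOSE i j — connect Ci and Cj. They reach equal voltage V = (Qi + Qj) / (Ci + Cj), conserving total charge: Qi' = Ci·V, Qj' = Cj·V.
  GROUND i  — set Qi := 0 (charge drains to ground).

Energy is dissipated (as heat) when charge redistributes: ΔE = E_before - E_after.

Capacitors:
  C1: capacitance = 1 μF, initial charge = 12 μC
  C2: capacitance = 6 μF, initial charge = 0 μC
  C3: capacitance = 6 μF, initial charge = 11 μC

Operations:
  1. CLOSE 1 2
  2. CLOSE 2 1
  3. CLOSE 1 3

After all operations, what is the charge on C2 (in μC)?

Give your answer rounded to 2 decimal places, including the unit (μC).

Initial: C1(1μF, Q=12μC, V=12.00V), C2(6μF, Q=0μC, V=0.00V), C3(6μF, Q=11μC, V=1.83V)
Op 1: CLOSE 1-2: Q_total=12.00, C_total=7.00, V=1.71; Q1=1.71, Q2=10.29; dissipated=61.714
Op 2: CLOSE 2-1: Q_total=12.00, C_total=7.00, V=1.71; Q2=10.29, Q1=1.71; dissipated=0.000
Op 3: CLOSE 1-3: Q_total=12.71, C_total=7.00, V=1.82; Q1=1.82, Q3=10.90; dissipated=0.006
Final charges: Q1=1.82, Q2=10.29, Q3=10.90

Answer: 10.29 μC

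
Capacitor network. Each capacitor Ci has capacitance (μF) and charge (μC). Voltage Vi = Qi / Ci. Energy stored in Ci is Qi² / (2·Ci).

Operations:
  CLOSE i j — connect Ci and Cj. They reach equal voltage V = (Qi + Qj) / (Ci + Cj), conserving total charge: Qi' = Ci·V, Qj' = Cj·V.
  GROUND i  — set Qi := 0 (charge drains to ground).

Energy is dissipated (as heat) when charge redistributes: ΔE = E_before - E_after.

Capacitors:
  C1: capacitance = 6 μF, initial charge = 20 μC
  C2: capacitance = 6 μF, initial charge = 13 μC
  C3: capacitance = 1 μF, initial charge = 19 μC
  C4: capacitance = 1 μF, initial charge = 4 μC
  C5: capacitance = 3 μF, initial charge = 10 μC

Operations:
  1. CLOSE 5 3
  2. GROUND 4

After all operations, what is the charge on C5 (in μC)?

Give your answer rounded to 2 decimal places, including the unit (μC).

Answer: 21.75 μC

Derivation:
Initial: C1(6μF, Q=20μC, V=3.33V), C2(6μF, Q=13μC, V=2.17V), C3(1μF, Q=19μC, V=19.00V), C4(1μF, Q=4μC, V=4.00V), C5(3μF, Q=10μC, V=3.33V)
Op 1: CLOSE 5-3: Q_total=29.00, C_total=4.00, V=7.25; Q5=21.75, Q3=7.25; dissipated=92.042
Op 2: GROUND 4: Q4=0; energy lost=8.000
Final charges: Q1=20.00, Q2=13.00, Q3=7.25, Q4=0.00, Q5=21.75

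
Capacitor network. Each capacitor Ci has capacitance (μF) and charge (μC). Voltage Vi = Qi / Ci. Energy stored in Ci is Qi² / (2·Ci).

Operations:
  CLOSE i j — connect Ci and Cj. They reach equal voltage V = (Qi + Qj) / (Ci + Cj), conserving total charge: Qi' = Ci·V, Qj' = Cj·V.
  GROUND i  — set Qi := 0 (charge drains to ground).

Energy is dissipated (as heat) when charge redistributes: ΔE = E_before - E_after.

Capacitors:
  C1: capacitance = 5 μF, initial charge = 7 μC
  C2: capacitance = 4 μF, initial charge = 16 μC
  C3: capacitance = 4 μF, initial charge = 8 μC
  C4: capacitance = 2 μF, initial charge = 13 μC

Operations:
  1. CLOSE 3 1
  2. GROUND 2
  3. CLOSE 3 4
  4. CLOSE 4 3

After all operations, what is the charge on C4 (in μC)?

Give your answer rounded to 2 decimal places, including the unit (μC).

Initial: C1(5μF, Q=7μC, V=1.40V), C2(4μF, Q=16μC, V=4.00V), C3(4μF, Q=8μC, V=2.00V), C4(2μF, Q=13μC, V=6.50V)
Op 1: CLOSE 3-1: Q_total=15.00, C_total=9.00, V=1.67; Q3=6.67, Q1=8.33; dissipated=0.400
Op 2: GROUND 2: Q2=0; energy lost=32.000
Op 3: CLOSE 3-4: Q_total=19.67, C_total=6.00, V=3.28; Q3=13.11, Q4=6.56; dissipated=15.574
Op 4: CLOSE 4-3: Q_total=19.67, C_total=6.00, V=3.28; Q4=6.56, Q3=13.11; dissipated=0.000
Final charges: Q1=8.33, Q2=0.00, Q3=13.11, Q4=6.56

Answer: 6.56 μC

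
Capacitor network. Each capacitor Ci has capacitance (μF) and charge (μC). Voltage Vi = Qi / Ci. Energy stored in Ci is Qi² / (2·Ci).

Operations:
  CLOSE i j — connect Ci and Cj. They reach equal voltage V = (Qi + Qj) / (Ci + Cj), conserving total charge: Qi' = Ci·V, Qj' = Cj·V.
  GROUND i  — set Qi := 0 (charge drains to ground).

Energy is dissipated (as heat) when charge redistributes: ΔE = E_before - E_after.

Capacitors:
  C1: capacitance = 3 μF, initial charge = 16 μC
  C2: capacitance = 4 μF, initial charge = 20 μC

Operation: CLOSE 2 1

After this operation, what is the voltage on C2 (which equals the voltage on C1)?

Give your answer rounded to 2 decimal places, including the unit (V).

Initial: C1(3μF, Q=16μC, V=5.33V), C2(4μF, Q=20μC, V=5.00V)
Op 1: CLOSE 2-1: Q_total=36.00, C_total=7.00, V=5.14; Q2=20.57, Q1=15.43; dissipated=0.095

Answer: 5.14 V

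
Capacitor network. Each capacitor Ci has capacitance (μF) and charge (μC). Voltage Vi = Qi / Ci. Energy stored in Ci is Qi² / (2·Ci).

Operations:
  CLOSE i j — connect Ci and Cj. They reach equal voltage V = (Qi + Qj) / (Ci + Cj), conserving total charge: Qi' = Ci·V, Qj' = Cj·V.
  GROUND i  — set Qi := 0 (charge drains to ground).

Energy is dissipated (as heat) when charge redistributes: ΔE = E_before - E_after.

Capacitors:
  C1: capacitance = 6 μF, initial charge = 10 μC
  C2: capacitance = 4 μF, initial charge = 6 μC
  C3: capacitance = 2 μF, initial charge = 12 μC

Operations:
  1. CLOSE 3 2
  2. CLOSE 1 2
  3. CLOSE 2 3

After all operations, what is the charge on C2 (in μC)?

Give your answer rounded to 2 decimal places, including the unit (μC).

Initial: C1(6μF, Q=10μC, V=1.67V), C2(4μF, Q=6μC, V=1.50V), C3(2μF, Q=12μC, V=6.00V)
Op 1: CLOSE 3-2: Q_total=18.00, C_total=6.00, V=3.00; Q3=6.00, Q2=12.00; dissipated=13.500
Op 2: CLOSE 1-2: Q_total=22.00, C_total=10.00, V=2.20; Q1=13.20, Q2=8.80; dissipated=2.133
Op 3: CLOSE 2-3: Q_total=14.80, C_total=6.00, V=2.47; Q2=9.87, Q3=4.93; dissipated=0.427
Final charges: Q1=13.20, Q2=9.87, Q3=4.93

Answer: 9.87 μC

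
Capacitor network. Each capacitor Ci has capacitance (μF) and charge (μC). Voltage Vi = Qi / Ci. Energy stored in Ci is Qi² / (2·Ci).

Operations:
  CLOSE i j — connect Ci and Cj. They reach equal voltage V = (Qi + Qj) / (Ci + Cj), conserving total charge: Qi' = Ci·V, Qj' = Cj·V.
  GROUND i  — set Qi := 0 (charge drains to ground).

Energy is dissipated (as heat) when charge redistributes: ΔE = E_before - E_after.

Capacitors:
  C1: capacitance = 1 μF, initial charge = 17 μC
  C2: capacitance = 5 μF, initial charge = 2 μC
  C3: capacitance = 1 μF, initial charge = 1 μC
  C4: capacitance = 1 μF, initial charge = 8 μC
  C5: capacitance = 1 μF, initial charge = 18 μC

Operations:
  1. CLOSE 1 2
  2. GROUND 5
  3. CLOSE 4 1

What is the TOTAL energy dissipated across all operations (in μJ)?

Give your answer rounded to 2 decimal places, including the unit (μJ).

Initial: C1(1μF, Q=17μC, V=17.00V), C2(5μF, Q=2μC, V=0.40V), C3(1μF, Q=1μC, V=1.00V), C4(1μF, Q=8μC, V=8.00V), C5(1μF, Q=18μC, V=18.00V)
Op 1: CLOSE 1-2: Q_total=19.00, C_total=6.00, V=3.17; Q1=3.17, Q2=15.83; dissipated=114.817
Op 2: GROUND 5: Q5=0; energy lost=162.000
Op 3: CLOSE 4-1: Q_total=11.17, C_total=2.00, V=5.58; Q4=5.58, Q1=5.58; dissipated=5.840
Total dissipated: 282.657 μJ

Answer: 282.66 μJ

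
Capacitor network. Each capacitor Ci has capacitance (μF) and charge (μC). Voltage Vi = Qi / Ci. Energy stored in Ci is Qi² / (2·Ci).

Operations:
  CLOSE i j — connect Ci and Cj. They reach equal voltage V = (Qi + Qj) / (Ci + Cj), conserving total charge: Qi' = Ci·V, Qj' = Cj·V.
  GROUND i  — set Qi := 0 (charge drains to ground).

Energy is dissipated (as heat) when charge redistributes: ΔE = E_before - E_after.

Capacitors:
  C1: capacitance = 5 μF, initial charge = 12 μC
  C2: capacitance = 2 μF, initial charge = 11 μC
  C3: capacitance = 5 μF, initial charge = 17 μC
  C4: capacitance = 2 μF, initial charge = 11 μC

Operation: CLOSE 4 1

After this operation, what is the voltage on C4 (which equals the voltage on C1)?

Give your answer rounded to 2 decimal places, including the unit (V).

Initial: C1(5μF, Q=12μC, V=2.40V), C2(2μF, Q=11μC, V=5.50V), C3(5μF, Q=17μC, V=3.40V), C4(2μF, Q=11μC, V=5.50V)
Op 1: CLOSE 4-1: Q_total=23.00, C_total=7.00, V=3.29; Q4=6.57, Q1=16.43; dissipated=6.864

Answer: 3.29 V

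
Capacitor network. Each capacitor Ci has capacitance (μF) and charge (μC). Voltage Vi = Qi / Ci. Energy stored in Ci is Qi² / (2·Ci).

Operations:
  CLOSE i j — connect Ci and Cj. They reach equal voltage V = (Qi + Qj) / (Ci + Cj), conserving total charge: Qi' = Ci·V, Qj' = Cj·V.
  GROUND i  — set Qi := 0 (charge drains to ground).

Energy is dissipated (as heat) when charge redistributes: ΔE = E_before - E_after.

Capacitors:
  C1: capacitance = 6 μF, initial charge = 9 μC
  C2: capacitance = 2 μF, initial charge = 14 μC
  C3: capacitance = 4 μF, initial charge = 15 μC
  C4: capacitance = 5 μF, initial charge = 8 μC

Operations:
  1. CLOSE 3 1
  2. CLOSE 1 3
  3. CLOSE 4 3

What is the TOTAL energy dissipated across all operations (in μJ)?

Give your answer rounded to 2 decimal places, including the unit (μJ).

Initial: C1(6μF, Q=9μC, V=1.50V), C2(2μF, Q=14μC, V=7.00V), C3(4μF, Q=15μC, V=3.75V), C4(5μF, Q=8μC, V=1.60V)
Op 1: CLOSE 3-1: Q_total=24.00, C_total=10.00, V=2.40; Q3=9.60, Q1=14.40; dissipated=6.075
Op 2: CLOSE 1-3: Q_total=24.00, C_total=10.00, V=2.40; Q1=14.40, Q3=9.60; dissipated=0.000
Op 3: CLOSE 4-3: Q_total=17.60, C_total=9.00, V=1.96; Q4=9.78, Q3=7.82; dissipated=0.711
Total dissipated: 6.786 μJ

Answer: 6.79 μJ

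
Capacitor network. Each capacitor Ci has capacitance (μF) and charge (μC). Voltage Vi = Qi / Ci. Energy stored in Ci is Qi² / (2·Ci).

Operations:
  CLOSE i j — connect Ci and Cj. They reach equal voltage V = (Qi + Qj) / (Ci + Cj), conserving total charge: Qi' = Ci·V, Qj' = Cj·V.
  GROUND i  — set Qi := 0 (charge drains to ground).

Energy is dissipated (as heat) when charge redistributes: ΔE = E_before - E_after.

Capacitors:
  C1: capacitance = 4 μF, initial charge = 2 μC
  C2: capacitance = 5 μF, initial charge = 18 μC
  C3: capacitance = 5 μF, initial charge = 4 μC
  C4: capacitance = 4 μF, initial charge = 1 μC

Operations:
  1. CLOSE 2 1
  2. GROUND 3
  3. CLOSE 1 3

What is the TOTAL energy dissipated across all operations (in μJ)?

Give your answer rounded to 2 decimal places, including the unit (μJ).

Initial: C1(4μF, Q=2μC, V=0.50V), C2(5μF, Q=18μC, V=3.60V), C3(5μF, Q=4μC, V=0.80V), C4(4μF, Q=1μC, V=0.25V)
Op 1: CLOSE 2-1: Q_total=20.00, C_total=9.00, V=2.22; Q2=11.11, Q1=8.89; dissipated=10.678
Op 2: GROUND 3: Q3=0; energy lost=1.600
Op 3: CLOSE 1-3: Q_total=8.89, C_total=9.00, V=0.99; Q1=3.95, Q3=4.94; dissipated=5.487
Total dissipated: 17.765 μJ

Answer: 17.76 μJ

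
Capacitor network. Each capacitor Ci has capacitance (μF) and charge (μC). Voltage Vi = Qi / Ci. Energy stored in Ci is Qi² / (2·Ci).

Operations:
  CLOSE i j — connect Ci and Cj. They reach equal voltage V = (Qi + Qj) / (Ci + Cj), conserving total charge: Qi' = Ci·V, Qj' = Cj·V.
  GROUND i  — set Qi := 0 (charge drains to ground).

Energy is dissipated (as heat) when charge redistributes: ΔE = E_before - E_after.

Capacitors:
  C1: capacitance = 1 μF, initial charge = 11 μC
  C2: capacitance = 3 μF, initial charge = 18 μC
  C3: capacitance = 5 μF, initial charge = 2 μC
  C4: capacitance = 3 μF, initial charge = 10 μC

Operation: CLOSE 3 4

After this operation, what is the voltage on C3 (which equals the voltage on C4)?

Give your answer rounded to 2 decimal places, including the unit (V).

Answer: 1.50 V

Derivation:
Initial: C1(1μF, Q=11μC, V=11.00V), C2(3μF, Q=18μC, V=6.00V), C3(5μF, Q=2μC, V=0.40V), C4(3μF, Q=10μC, V=3.33V)
Op 1: CLOSE 3-4: Q_total=12.00, C_total=8.00, V=1.50; Q3=7.50, Q4=4.50; dissipated=8.067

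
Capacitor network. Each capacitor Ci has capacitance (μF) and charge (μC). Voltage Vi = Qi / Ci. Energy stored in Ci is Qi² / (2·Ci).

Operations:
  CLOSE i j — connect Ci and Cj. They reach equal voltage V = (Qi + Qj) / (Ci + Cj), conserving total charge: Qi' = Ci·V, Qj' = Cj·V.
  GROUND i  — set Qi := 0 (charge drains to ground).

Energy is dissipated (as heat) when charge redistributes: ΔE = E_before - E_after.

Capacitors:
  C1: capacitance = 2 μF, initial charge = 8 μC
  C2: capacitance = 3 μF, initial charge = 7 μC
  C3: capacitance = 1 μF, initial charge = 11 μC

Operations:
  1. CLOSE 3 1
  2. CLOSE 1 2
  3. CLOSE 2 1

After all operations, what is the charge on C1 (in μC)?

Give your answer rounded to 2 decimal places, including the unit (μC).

Initial: C1(2μF, Q=8μC, V=4.00V), C2(3μF, Q=7μC, V=2.33V), C3(1μF, Q=11μC, V=11.00V)
Op 1: CLOSE 3-1: Q_total=19.00, C_total=3.00, V=6.33; Q3=6.33, Q1=12.67; dissipated=16.333
Op 2: CLOSE 1-2: Q_total=19.67, C_total=5.00, V=3.93; Q1=7.87, Q2=11.80; dissipated=9.600
Op 3: CLOSE 2-1: Q_total=19.67, C_total=5.00, V=3.93; Q2=11.80, Q1=7.87; dissipated=0.000
Final charges: Q1=7.87, Q2=11.80, Q3=6.33

Answer: 7.87 μC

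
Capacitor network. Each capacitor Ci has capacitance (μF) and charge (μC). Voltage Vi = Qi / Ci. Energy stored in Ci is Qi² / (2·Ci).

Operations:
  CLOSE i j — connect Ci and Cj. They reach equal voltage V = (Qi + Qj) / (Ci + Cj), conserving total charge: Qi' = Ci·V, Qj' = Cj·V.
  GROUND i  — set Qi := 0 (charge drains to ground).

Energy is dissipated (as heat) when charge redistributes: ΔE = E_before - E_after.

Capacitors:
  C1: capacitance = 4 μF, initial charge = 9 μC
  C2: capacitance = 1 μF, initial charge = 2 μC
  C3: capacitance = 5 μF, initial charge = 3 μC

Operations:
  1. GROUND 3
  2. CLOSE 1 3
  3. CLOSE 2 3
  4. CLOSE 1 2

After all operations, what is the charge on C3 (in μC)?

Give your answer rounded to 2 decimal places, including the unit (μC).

Answer: 5.83 μC

Derivation:
Initial: C1(4μF, Q=9μC, V=2.25V), C2(1μF, Q=2μC, V=2.00V), C3(5μF, Q=3μC, V=0.60V)
Op 1: GROUND 3: Q3=0; energy lost=0.900
Op 2: CLOSE 1-3: Q_total=9.00, C_total=9.00, V=1.00; Q1=4.00, Q3=5.00; dissipated=5.625
Op 3: CLOSE 2-3: Q_total=7.00, C_total=6.00, V=1.17; Q2=1.17, Q3=5.83; dissipated=0.417
Op 4: CLOSE 1-2: Q_total=5.17, C_total=5.00, V=1.03; Q1=4.13, Q2=1.03; dissipated=0.011
Final charges: Q1=4.13, Q2=1.03, Q3=5.83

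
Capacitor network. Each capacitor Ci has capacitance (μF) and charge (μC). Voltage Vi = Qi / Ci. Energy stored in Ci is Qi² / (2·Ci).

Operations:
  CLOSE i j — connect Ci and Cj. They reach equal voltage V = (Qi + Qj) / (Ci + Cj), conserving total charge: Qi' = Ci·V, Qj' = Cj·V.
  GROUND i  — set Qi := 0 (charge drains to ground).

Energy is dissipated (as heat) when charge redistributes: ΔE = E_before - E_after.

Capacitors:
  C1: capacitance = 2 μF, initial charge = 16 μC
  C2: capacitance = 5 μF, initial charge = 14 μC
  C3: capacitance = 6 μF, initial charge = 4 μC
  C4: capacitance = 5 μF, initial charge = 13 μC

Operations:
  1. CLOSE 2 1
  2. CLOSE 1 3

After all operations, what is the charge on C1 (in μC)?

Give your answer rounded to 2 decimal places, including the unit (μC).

Initial: C1(2μF, Q=16μC, V=8.00V), C2(5μF, Q=14μC, V=2.80V), C3(6μF, Q=4μC, V=0.67V), C4(5μF, Q=13μC, V=2.60V)
Op 1: CLOSE 2-1: Q_total=30.00, C_total=7.00, V=4.29; Q2=21.43, Q1=8.57; dissipated=19.314
Op 2: CLOSE 1-3: Q_total=12.57, C_total=8.00, V=1.57; Q1=3.14, Q3=9.43; dissipated=9.823
Final charges: Q1=3.14, Q2=21.43, Q3=9.43, Q4=13.00

Answer: 3.14 μC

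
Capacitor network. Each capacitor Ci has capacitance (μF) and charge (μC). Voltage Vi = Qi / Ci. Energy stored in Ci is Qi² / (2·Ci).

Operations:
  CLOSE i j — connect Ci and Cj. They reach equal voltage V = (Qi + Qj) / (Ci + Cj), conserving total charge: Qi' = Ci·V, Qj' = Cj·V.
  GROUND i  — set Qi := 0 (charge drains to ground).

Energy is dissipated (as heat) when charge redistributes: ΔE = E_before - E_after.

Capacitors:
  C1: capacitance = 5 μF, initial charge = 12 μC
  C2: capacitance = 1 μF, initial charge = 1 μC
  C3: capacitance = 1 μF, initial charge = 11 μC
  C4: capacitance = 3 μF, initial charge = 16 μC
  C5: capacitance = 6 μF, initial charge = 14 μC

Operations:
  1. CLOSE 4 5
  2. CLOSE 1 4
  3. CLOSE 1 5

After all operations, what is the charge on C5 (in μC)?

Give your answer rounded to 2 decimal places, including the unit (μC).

Answer: 18.41 μC

Derivation:
Initial: C1(5μF, Q=12μC, V=2.40V), C2(1μF, Q=1μC, V=1.00V), C3(1μF, Q=11μC, V=11.00V), C4(3μF, Q=16μC, V=5.33V), C5(6μF, Q=14μC, V=2.33V)
Op 1: CLOSE 4-5: Q_total=30.00, C_total=9.00, V=3.33; Q4=10.00, Q5=20.00; dissipated=9.000
Op 2: CLOSE 1-4: Q_total=22.00, C_total=8.00, V=2.75; Q1=13.75, Q4=8.25; dissipated=0.817
Op 3: CLOSE 1-5: Q_total=33.75, C_total=11.00, V=3.07; Q1=15.34, Q5=18.41; dissipated=0.464
Final charges: Q1=15.34, Q2=1.00, Q3=11.00, Q4=8.25, Q5=18.41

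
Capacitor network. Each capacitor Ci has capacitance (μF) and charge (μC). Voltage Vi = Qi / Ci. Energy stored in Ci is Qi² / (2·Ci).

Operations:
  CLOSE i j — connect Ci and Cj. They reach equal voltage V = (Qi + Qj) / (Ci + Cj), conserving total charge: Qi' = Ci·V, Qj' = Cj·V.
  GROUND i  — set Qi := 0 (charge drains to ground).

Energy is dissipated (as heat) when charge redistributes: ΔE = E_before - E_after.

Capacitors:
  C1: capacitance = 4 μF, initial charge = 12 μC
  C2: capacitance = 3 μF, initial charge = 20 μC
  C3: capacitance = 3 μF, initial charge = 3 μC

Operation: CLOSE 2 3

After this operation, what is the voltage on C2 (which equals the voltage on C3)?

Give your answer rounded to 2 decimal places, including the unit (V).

Answer: 3.83 V

Derivation:
Initial: C1(4μF, Q=12μC, V=3.00V), C2(3μF, Q=20μC, V=6.67V), C3(3μF, Q=3μC, V=1.00V)
Op 1: CLOSE 2-3: Q_total=23.00, C_total=6.00, V=3.83; Q2=11.50, Q3=11.50; dissipated=24.083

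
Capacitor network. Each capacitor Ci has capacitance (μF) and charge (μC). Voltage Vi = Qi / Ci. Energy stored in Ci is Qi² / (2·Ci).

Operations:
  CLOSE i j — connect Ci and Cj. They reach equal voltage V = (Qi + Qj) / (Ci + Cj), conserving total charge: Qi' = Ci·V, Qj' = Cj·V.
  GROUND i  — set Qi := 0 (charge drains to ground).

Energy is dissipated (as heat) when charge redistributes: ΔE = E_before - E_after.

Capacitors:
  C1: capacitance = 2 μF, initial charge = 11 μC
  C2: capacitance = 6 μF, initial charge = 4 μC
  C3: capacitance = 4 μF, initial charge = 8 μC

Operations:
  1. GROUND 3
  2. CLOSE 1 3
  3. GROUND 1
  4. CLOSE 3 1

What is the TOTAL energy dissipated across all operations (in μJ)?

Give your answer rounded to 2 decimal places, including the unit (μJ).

Initial: C1(2μF, Q=11μC, V=5.50V), C2(6μF, Q=4μC, V=0.67V), C3(4μF, Q=8μC, V=2.00V)
Op 1: GROUND 3: Q3=0; energy lost=8.000
Op 2: CLOSE 1-3: Q_total=11.00, C_total=6.00, V=1.83; Q1=3.67, Q3=7.33; dissipated=20.167
Op 3: GROUND 1: Q1=0; energy lost=3.361
Op 4: CLOSE 3-1: Q_total=7.33, C_total=6.00, V=1.22; Q3=4.89, Q1=2.44; dissipated=2.241
Total dissipated: 33.769 μJ

Answer: 33.77 μJ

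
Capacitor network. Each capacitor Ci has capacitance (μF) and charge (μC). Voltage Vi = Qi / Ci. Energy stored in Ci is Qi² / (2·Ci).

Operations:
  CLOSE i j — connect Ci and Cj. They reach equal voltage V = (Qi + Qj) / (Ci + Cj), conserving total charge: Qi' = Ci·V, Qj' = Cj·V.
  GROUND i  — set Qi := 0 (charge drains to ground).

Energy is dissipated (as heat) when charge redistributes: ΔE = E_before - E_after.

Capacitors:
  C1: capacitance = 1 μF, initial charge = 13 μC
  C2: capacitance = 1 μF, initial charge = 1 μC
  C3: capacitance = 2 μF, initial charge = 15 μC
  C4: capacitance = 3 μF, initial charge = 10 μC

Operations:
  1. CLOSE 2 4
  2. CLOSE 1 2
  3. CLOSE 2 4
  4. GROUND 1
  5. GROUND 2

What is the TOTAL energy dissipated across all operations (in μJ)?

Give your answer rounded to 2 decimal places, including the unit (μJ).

Initial: C1(1μF, Q=13μC, V=13.00V), C2(1μF, Q=1μC, V=1.00V), C3(2μF, Q=15μC, V=7.50V), C4(3μF, Q=10μC, V=3.33V)
Op 1: CLOSE 2-4: Q_total=11.00, C_total=4.00, V=2.75; Q2=2.75, Q4=8.25; dissipated=2.042
Op 2: CLOSE 1-2: Q_total=15.75, C_total=2.00, V=7.88; Q1=7.88, Q2=7.88; dissipated=26.266
Op 3: CLOSE 2-4: Q_total=16.12, C_total=4.00, V=4.03; Q2=4.03, Q4=12.09; dissipated=9.850
Op 4: GROUND 1: Q1=0; energy lost=31.008
Op 5: GROUND 2: Q2=0; energy lost=8.125
Total dissipated: 77.290 μJ

Answer: 77.29 μJ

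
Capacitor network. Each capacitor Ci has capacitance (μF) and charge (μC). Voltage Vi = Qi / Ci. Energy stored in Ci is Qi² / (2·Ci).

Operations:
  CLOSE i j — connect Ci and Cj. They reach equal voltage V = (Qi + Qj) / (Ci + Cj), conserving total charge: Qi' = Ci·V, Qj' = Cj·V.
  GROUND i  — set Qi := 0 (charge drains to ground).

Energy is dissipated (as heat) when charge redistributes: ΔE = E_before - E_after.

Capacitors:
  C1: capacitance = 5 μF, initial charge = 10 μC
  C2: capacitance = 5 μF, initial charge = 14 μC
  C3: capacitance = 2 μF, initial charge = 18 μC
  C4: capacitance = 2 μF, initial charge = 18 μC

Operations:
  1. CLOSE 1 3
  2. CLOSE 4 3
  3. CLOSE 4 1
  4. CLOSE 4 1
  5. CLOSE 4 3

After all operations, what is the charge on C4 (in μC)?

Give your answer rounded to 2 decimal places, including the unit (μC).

Answer: 11.21 μC

Derivation:
Initial: C1(5μF, Q=10μC, V=2.00V), C2(5μF, Q=14μC, V=2.80V), C3(2μF, Q=18μC, V=9.00V), C4(2μF, Q=18μC, V=9.00V)
Op 1: CLOSE 1-3: Q_total=28.00, C_total=7.00, V=4.00; Q1=20.00, Q3=8.00; dissipated=35.000
Op 2: CLOSE 4-3: Q_total=26.00, C_total=4.00, V=6.50; Q4=13.00, Q3=13.00; dissipated=12.500
Op 3: CLOSE 4-1: Q_total=33.00, C_total=7.00, V=4.71; Q4=9.43, Q1=23.57; dissipated=4.464
Op 4: CLOSE 4-1: Q_total=33.00, C_total=7.00, V=4.71; Q4=9.43, Q1=23.57; dissipated=0.000
Op 5: CLOSE 4-3: Q_total=22.43, C_total=4.00, V=5.61; Q4=11.21, Q3=11.21; dissipated=1.594
Final charges: Q1=23.57, Q2=14.00, Q3=11.21, Q4=11.21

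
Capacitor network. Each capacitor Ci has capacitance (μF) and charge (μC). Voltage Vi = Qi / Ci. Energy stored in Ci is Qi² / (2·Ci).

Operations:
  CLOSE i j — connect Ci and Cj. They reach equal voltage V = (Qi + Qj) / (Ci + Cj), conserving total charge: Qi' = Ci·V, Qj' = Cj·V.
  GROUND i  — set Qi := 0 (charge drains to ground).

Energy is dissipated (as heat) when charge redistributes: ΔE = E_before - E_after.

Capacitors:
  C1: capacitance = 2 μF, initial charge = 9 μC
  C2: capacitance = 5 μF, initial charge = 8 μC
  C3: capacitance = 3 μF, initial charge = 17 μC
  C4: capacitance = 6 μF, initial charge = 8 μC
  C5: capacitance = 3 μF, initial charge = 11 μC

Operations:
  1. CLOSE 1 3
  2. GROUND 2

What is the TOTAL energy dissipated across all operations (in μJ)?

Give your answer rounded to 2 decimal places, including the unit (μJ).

Answer: 7.22 μJ

Derivation:
Initial: C1(2μF, Q=9μC, V=4.50V), C2(5μF, Q=8μC, V=1.60V), C3(3μF, Q=17μC, V=5.67V), C4(6μF, Q=8μC, V=1.33V), C5(3μF, Q=11μC, V=3.67V)
Op 1: CLOSE 1-3: Q_total=26.00, C_total=5.00, V=5.20; Q1=10.40, Q3=15.60; dissipated=0.817
Op 2: GROUND 2: Q2=0; energy lost=6.400
Total dissipated: 7.217 μJ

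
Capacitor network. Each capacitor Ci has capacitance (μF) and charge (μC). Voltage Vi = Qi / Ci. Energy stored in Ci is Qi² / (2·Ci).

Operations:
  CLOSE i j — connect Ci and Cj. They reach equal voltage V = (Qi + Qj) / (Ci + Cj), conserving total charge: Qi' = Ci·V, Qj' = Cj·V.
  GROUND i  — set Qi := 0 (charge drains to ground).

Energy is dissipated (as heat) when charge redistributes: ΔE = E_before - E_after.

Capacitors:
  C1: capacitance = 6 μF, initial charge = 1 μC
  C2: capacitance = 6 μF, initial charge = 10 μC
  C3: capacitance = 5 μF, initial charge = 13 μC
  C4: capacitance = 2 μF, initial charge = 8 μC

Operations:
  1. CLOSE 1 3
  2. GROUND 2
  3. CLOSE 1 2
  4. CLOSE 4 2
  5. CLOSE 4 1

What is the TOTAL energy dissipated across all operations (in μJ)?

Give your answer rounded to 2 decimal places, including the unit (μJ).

Initial: C1(6μF, Q=1μC, V=0.17V), C2(6μF, Q=10μC, V=1.67V), C3(5μF, Q=13μC, V=2.60V), C4(2μF, Q=8μC, V=4.00V)
Op 1: CLOSE 1-3: Q_total=14.00, C_total=11.00, V=1.27; Q1=7.64, Q3=6.36; dissipated=8.074
Op 2: GROUND 2: Q2=0; energy lost=8.333
Op 3: CLOSE 1-2: Q_total=7.64, C_total=12.00, V=0.64; Q1=3.82, Q2=3.82; dissipated=2.430
Op 4: CLOSE 4-2: Q_total=11.82, C_total=8.00, V=1.48; Q4=2.95, Q2=8.86; dissipated=8.486
Op 5: CLOSE 4-1: Q_total=6.77, C_total=8.00, V=0.85; Q4=1.69, Q1=5.08; dissipated=0.530
Total dissipated: 27.853 μJ

Answer: 27.85 μJ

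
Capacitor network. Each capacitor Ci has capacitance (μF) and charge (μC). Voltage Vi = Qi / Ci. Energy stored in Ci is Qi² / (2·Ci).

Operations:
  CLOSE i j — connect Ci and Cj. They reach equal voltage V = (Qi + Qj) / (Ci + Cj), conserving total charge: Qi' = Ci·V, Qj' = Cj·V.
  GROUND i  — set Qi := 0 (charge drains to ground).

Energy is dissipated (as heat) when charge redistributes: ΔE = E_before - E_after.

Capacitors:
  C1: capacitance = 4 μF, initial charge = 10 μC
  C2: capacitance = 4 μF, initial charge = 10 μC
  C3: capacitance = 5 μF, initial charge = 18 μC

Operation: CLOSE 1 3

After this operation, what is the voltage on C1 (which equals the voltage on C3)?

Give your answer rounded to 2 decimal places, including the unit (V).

Answer: 3.11 V

Derivation:
Initial: C1(4μF, Q=10μC, V=2.50V), C2(4μF, Q=10μC, V=2.50V), C3(5μF, Q=18μC, V=3.60V)
Op 1: CLOSE 1-3: Q_total=28.00, C_total=9.00, V=3.11; Q1=12.44, Q3=15.56; dissipated=1.344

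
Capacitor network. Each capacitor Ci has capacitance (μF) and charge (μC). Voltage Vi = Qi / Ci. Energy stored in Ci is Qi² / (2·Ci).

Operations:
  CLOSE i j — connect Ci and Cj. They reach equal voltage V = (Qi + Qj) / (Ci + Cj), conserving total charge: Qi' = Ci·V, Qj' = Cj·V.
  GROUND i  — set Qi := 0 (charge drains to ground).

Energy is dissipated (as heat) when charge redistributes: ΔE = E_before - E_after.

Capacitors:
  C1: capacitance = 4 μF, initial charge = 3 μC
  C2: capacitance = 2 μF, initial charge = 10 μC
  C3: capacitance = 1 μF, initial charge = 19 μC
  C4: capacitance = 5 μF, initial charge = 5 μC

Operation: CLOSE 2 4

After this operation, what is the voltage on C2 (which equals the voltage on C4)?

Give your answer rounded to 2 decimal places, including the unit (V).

Answer: 2.14 V

Derivation:
Initial: C1(4μF, Q=3μC, V=0.75V), C2(2μF, Q=10μC, V=5.00V), C3(1μF, Q=19μC, V=19.00V), C4(5μF, Q=5μC, V=1.00V)
Op 1: CLOSE 2-4: Q_total=15.00, C_total=7.00, V=2.14; Q2=4.29, Q4=10.71; dissipated=11.429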